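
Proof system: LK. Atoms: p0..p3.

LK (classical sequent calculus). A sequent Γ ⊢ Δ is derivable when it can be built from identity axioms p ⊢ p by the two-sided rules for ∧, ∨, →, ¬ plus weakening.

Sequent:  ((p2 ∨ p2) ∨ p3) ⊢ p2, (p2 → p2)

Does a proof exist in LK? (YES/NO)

Proof tree:
[∨L] ((p2 ∨ p2) ∨ p3) ⊢ p2, (p2 → p2)
  [∨L] (p2 ∨ p2) ⊢ p2
    [Ax] p2 ⊢ p2
    [Ax] p2 ⊢ p2
  [WL] p3 ⊢ (p2 → p2)
    [→R]  ⊢ (p2 → p2)
      [Ax] p2 ⊢ p2

Result: YES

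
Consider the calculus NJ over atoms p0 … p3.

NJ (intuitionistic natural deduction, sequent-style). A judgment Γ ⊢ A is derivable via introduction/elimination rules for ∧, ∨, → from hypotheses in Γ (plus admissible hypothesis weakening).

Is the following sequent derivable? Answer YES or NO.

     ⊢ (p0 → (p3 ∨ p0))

Derivation trace:
[→I]  ⊢ (p0 → (p3 ∨ p0))
  [∨I₂] p0 ⊢ (p3 ∨ p0)
    [Ax] p0 ⊢ p0

Result: YES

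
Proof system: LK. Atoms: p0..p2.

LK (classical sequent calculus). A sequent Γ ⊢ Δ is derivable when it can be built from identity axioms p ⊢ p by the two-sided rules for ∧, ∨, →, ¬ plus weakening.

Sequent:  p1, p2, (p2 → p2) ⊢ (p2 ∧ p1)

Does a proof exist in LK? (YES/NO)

Derivation trace:
[∧R] p1, p2, (p2 → p2) ⊢ (p2 ∧ p1)
  [→L] p2, (p2 → p2) ⊢ p2
    [Ax] p2 ⊢ p2
    [Ax] p2 ⊢ p2
  [Ax] p1 ⊢ p1

Result: YES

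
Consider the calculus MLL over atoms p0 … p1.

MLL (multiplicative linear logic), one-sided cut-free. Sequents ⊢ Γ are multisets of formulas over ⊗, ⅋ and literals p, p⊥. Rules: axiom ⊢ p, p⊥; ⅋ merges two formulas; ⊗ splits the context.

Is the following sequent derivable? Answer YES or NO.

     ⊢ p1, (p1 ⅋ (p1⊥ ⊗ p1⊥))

Derivation trace:
[⅋]  ⊢ p1, (p1 ⅋ (p1⊥ ⊗ p1⊥))
  [⊗]  ⊢ p1, p1, (p1⊥ ⊗ p1⊥)
    [Ax]  ⊢ p1, p1⊥
    [Ax]  ⊢ p1, p1⊥

Result: YES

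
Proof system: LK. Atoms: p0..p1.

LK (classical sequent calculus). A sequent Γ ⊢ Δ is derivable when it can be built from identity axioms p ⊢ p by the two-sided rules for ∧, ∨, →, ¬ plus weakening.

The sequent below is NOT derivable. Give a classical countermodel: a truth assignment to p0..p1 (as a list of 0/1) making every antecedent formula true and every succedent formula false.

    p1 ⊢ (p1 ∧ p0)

Search for a countermodel by truth-table:
  v=00: Γ:[p1=F] Δ:[(p1 ∧ p0)=F] refutes=False
  v=01: Γ:[p1=T] Δ:[(p1 ∧ p0)=F] refutes=True  ← countermodel

Result: [0, 1]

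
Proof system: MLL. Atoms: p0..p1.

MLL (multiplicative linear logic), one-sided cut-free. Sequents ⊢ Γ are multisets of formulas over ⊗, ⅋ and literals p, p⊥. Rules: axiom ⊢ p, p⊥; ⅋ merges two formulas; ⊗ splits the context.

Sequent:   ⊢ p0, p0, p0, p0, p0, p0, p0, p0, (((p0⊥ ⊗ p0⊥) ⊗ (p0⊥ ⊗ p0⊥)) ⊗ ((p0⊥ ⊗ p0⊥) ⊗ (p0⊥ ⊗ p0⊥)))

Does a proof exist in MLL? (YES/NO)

Derivation (root first):
[⊗]  ⊢ p0, p0, p0, p0, p0, p0, p0, p0, (((p0⊥ ⊗ p0⊥) ⊗ (p0⊥ ⊗ p0⊥)) ⊗ ((p0⊥ ⊗ p0⊥) ⊗ (p0⊥ ⊗ p0⊥)))
  [⊗]  ⊢ p0, p0, p0, p0, ((p0⊥ ⊗ p0⊥) ⊗ (p0⊥ ⊗ p0⊥))
    [⊗]  ⊢ p0, p0, (p0⊥ ⊗ p0⊥)
      [Ax]  ⊢ p0, p0⊥
      [Ax]  ⊢ p0, p0⊥
    [⊗]  ⊢ p0, p0, (p0⊥ ⊗ p0⊥)
      [Ax]  ⊢ p0, p0⊥
      [Ax]  ⊢ p0, p0⊥
  [⊗]  ⊢ p0, p0, p0, p0, ((p0⊥ ⊗ p0⊥) ⊗ (p0⊥ ⊗ p0⊥))
    [⊗]  ⊢ p0, p0, (p0⊥ ⊗ p0⊥)
      [Ax]  ⊢ p0, p0⊥
      [Ax]  ⊢ p0, p0⊥
    [⊗]  ⊢ p0, p0, (p0⊥ ⊗ p0⊥)
      [Ax]  ⊢ p0, p0⊥
      [Ax]  ⊢ p0, p0⊥

Result: YES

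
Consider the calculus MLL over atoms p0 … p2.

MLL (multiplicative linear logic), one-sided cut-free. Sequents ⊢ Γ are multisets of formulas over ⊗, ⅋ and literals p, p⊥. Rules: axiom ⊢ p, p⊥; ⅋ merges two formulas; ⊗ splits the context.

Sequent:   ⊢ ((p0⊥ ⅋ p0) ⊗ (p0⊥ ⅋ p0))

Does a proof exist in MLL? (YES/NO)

Derivation trace:
[⊗]  ⊢ ((p0⊥ ⅋ p0) ⊗ (p0⊥ ⅋ p0))
  [⅋]  ⊢ (p0⊥ ⅋ p0)
    [Ax]  ⊢ p0, p0⊥
  [⅋]  ⊢ (p0⊥ ⅋ p0)
    [Ax]  ⊢ p0, p0⊥

Result: YES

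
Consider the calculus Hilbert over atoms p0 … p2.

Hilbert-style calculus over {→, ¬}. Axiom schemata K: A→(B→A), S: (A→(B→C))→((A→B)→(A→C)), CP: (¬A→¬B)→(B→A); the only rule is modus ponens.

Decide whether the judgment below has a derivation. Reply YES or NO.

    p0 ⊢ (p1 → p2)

Truth-table refutation:
  v=000: Γ:[p0=F] Δ:[(p1 → p2)=T] refutes=False
  v=001: Γ:[p0=F] Δ:[(p1 → p2)=T] refutes=False
  v=010: Γ:[p0=F] Δ:[(p1 → p2)=F] refutes=False
  v=011: Γ:[p0=F] Δ:[(p1 → p2)=T] refutes=False
  v=100: Γ:[p0=T] Δ:[(p1 → p2)=T] refutes=False
  v=101: Γ:[p0=T] Δ:[(p1 → p2)=T] refutes=False
  v=110: Γ:[p0=T] Δ:[(p1 → p2)=F] refutes=True  ← countermodel

Result: NO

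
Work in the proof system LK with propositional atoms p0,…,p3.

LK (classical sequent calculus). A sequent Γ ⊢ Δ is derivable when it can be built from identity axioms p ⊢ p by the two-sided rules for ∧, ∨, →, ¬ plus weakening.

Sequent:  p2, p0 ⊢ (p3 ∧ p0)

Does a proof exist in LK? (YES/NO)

Enumerate valuations to refute Γ ⊢ Δ:
  v=0000: Γ:[p2=F, p0=F] Δ:[(p3 ∧ p0)=F] refutes=False
  v=0001: Γ:[p2=F, p0=F] Δ:[(p3 ∧ p0)=F] refutes=False
  v=0010: Γ:[p2=T, p0=F] Δ:[(p3 ∧ p0)=F] refutes=False
  v=0011: Γ:[p2=T, p0=F] Δ:[(p3 ∧ p0)=F] refutes=False
  v=0100: Γ:[p2=F, p0=F] Δ:[(p3 ∧ p0)=F] refutes=False
  v=0101: Γ:[p2=F, p0=F] Δ:[(p3 ∧ p0)=F] refutes=False
  v=0110: Γ:[p2=T, p0=F] Δ:[(p3 ∧ p0)=F] refutes=False
  v=0111: Γ:[p2=T, p0=F] Δ:[(p3 ∧ p0)=F] refutes=False
  v=1000: Γ:[p2=F, p0=T] Δ:[(p3 ∧ p0)=F] refutes=False
  v=1001: Γ:[p2=F, p0=T] Δ:[(p3 ∧ p0)=T] refutes=False
  v=1010: Γ:[p2=T, p0=T] Δ:[(p3 ∧ p0)=F] refutes=True  ← countermodel

Result: NO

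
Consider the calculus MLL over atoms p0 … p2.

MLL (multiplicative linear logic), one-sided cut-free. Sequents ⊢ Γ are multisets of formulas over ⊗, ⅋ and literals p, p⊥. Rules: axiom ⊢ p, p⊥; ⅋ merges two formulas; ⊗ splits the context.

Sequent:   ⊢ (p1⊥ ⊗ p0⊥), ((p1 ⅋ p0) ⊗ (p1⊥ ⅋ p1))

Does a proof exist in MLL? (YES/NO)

Derivation trace:
[⊗]  ⊢ (p1⊥ ⊗ p0⊥), ((p1 ⅋ p0) ⊗ (p1⊥ ⅋ p1))
  [⅋]  ⊢ (p1⊥ ⊗ p0⊥), (p1 ⅋ p0)
    [⊗]  ⊢ p1, p0, (p1⊥ ⊗ p0⊥)
      [Ax]  ⊢ p1, p1⊥
      [Ax]  ⊢ p0, p0⊥
  [⅋]  ⊢ (p1⊥ ⅋ p1)
    [Ax]  ⊢ p1, p1⊥

Result: YES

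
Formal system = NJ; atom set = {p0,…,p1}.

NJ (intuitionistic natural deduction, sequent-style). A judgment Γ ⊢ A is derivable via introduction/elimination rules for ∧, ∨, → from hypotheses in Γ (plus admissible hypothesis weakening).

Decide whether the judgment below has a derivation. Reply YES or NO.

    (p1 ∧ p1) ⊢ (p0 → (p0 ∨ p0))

Derivation (root first):
[Wk] (p1 ∧ p1) ⊢ (p0 → (p0 ∨ p0))
  [→I]  ⊢ (p0 → (p0 ∨ p0))
    [∨I₁] p0 ⊢ (p0 ∨ p0)
      [Ax] p0 ⊢ p0

Result: YES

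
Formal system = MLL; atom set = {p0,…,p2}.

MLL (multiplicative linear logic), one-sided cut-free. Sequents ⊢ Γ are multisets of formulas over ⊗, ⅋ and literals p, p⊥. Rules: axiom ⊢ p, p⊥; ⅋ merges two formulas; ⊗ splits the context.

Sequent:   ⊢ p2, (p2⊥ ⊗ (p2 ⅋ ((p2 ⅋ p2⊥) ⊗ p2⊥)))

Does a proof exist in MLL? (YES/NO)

Derivation trace:
[⊗]  ⊢ p2, (p2⊥ ⊗ (p2 ⅋ ((p2 ⅋ p2⊥) ⊗ p2⊥)))
  [Ax]  ⊢ p2, p2⊥
  [⅋]  ⊢ (p2 ⅋ ((p2 ⅋ p2⊥) ⊗ p2⊥))
    [⊗]  ⊢ p2, ((p2 ⅋ p2⊥) ⊗ p2⊥)
      [⅋]  ⊢ (p2 ⅋ p2⊥)
        [Ax]  ⊢ p2, p2⊥
      [Ax]  ⊢ p2, p2⊥

Result: YES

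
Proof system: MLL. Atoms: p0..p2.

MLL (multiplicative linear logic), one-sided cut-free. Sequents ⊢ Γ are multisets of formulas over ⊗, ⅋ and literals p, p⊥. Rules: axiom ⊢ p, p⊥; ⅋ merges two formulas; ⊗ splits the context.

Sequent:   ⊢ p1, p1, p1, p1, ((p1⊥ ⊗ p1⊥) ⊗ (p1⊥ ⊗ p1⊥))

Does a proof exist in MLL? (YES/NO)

Derivation trace:
[⊗]  ⊢ p1, p1, p1, p1, ((p1⊥ ⊗ p1⊥) ⊗ (p1⊥ ⊗ p1⊥))
  [⊗]  ⊢ p1, p1, (p1⊥ ⊗ p1⊥)
    [Ax]  ⊢ p1, p1⊥
    [Ax]  ⊢ p1, p1⊥
  [⊗]  ⊢ p1, p1, (p1⊥ ⊗ p1⊥)
    [Ax]  ⊢ p1, p1⊥
    [Ax]  ⊢ p1, p1⊥

Result: YES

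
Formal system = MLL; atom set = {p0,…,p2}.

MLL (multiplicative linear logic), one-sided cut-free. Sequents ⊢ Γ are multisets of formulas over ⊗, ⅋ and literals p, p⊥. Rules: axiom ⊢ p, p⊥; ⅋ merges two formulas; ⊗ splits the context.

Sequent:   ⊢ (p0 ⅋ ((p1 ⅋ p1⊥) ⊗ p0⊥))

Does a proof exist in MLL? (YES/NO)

Proof tree:
[⅋]  ⊢ (p0 ⅋ ((p1 ⅋ p1⊥) ⊗ p0⊥))
  [⊗]  ⊢ p0, ((p1 ⅋ p1⊥) ⊗ p0⊥)
    [⅋]  ⊢ (p1 ⅋ p1⊥)
      [Ax]  ⊢ p1, p1⊥
    [Ax]  ⊢ p0, p0⊥

Result: YES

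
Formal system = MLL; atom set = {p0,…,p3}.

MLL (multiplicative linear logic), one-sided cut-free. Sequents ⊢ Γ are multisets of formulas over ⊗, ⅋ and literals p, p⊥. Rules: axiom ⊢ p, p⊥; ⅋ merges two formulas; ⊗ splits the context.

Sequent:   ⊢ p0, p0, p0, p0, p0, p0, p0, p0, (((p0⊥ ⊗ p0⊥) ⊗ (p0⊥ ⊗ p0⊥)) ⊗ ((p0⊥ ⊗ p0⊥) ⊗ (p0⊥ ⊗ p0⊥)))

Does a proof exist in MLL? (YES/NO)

Proof tree:
[⊗]  ⊢ p0, p0, p0, p0, p0, p0, p0, p0, (((p0⊥ ⊗ p0⊥) ⊗ (p0⊥ ⊗ p0⊥)) ⊗ ((p0⊥ ⊗ p0⊥) ⊗ (p0⊥ ⊗ p0⊥)))
  [⊗]  ⊢ p0, p0, p0, p0, ((p0⊥ ⊗ p0⊥) ⊗ (p0⊥ ⊗ p0⊥))
    [⊗]  ⊢ p0, p0, (p0⊥ ⊗ p0⊥)
      [Ax]  ⊢ p0, p0⊥
      [Ax]  ⊢ p0, p0⊥
    [⊗]  ⊢ p0, p0, (p0⊥ ⊗ p0⊥)
      [Ax]  ⊢ p0, p0⊥
      [Ax]  ⊢ p0, p0⊥
  [⊗]  ⊢ p0, p0, p0, p0, ((p0⊥ ⊗ p0⊥) ⊗ (p0⊥ ⊗ p0⊥))
    [⊗]  ⊢ p0, p0, (p0⊥ ⊗ p0⊥)
      [Ax]  ⊢ p0, p0⊥
      [Ax]  ⊢ p0, p0⊥
    [⊗]  ⊢ p0, p0, (p0⊥ ⊗ p0⊥)
      [Ax]  ⊢ p0, p0⊥
      [Ax]  ⊢ p0, p0⊥

Result: YES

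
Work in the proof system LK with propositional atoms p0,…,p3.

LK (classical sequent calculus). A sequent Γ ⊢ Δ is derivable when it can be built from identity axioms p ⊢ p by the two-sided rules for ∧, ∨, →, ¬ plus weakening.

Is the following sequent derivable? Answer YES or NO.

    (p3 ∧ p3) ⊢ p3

Derivation (root first):
[∧L] (p3 ∧ p3) ⊢ p3
  [WL] p3, p3 ⊢ p3
    [Ax] p3 ⊢ p3

Result: YES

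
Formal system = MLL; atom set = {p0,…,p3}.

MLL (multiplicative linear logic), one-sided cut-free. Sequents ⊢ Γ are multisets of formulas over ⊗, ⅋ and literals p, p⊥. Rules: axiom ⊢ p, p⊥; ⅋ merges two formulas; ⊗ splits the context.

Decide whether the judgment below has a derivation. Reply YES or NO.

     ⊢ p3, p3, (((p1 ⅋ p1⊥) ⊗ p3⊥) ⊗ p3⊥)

Proof tree:
[⊗]  ⊢ p3, p3, (((p1 ⅋ p1⊥) ⊗ p3⊥) ⊗ p3⊥)
  [⊗]  ⊢ p3, ((p1 ⅋ p1⊥) ⊗ p3⊥)
    [⅋]  ⊢ (p1 ⅋ p1⊥)
      [Ax]  ⊢ p1, p1⊥
    [Ax]  ⊢ p3, p3⊥
  [Ax]  ⊢ p3, p3⊥

Result: YES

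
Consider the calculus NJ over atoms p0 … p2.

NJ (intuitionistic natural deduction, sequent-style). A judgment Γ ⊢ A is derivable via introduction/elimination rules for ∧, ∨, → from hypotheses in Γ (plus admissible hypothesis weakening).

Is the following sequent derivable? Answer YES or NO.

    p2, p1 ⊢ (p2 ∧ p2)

Proof tree:
[Wk] p2, p1 ⊢ (p2 ∧ p2)
  [∧I] p2 ⊢ (p2 ∧ p2)
    [Ax] p2 ⊢ p2
    [Ax] p2 ⊢ p2

Result: YES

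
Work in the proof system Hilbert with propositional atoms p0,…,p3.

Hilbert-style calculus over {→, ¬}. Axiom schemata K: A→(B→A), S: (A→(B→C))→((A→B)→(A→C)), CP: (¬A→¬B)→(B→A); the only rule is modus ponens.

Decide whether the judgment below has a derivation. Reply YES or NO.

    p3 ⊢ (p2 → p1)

Enumerate valuations to refute Γ ⊢ Δ:
  v=0000: Γ:[p3=F] Δ:[(p2 → p1)=T] refutes=False
  v=0001: Γ:[p3=T] Δ:[(p2 → p1)=T] refutes=False
  v=0010: Γ:[p3=F] Δ:[(p2 → p1)=F] refutes=False
  v=0011: Γ:[p3=T] Δ:[(p2 → p1)=F] refutes=True  ← countermodel

Result: NO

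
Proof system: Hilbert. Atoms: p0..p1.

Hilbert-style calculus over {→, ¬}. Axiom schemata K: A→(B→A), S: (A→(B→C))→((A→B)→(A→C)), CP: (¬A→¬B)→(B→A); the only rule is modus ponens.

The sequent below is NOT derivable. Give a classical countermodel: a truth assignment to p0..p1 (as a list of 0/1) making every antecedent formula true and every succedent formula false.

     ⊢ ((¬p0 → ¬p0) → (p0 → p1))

Truth-table refutation:
  v=00: Γ:[] Δ:[((¬p0 → ¬p0) → (p0 → p1))=T] refutes=False
  v=01: Γ:[] Δ:[((¬p0 → ¬p0) → (p0 → p1))=T] refutes=False
  v=10: Γ:[] Δ:[((¬p0 → ¬p0) → (p0 → p1))=F] refutes=True  ← countermodel

Result: [1, 0]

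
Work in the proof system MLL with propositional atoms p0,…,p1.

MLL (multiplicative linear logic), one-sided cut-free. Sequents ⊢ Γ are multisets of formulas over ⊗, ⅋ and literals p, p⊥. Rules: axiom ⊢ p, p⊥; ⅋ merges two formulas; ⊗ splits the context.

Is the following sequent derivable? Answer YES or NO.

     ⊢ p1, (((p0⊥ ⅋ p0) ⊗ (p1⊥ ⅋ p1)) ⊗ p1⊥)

Derivation (root first):
[⊗]  ⊢ p1, (((p0⊥ ⅋ p0) ⊗ (p1⊥ ⅋ p1)) ⊗ p1⊥)
  [⊗]  ⊢ ((p0⊥ ⅋ p0) ⊗ (p1⊥ ⅋ p1))
    [⅋]  ⊢ (p0⊥ ⅋ p0)
      [Ax]  ⊢ p0, p0⊥
    [⅋]  ⊢ (p1⊥ ⅋ p1)
      [Ax]  ⊢ p1, p1⊥
  [Ax]  ⊢ p1, p1⊥

Result: YES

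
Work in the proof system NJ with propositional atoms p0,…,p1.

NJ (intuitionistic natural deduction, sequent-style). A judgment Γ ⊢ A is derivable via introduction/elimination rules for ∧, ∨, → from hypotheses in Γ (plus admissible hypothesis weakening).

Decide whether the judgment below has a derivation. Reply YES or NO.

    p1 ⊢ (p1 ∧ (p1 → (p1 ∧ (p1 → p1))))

Proof tree:
[∧I] p1 ⊢ (p1 ∧ (p1 → (p1 ∧ (p1 → p1))))
  [Ax] p1 ⊢ p1
  [→I]  ⊢ (p1 → (p1 ∧ (p1 → p1)))
    [∧I] p1 ⊢ (p1 ∧ (p1 → p1))
      [Ax] p1 ⊢ p1
      [→I]  ⊢ (p1 → p1)
        [Ax] p1 ⊢ p1

Result: YES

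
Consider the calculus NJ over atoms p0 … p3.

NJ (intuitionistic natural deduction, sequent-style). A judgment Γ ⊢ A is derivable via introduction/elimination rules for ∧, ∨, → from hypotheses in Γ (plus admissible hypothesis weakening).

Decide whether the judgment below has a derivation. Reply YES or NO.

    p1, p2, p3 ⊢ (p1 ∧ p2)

Derivation trace:
[Wk] p1, p2, p3 ⊢ (p1 ∧ p2)
  [∧I] p1, p2 ⊢ (p1 ∧ p2)
    [Ax] p1 ⊢ p1
    [Ax] p2 ⊢ p2

Result: YES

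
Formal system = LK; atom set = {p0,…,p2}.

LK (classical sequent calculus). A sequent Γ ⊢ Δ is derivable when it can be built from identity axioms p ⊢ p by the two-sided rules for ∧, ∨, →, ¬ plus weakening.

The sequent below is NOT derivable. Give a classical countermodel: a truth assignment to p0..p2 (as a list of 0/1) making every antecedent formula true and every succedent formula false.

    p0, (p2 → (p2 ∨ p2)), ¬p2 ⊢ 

Search for a countermodel by truth-table:
  v=000: Γ:[p0=F, (p2 → (p2 ∨ p2))=T, ¬p2=T] Δ:[] refutes=False
  v=001: Γ:[p0=F, (p2 → (p2 ∨ p2))=T, ¬p2=F] Δ:[] refutes=False
  v=010: Γ:[p0=F, (p2 → (p2 ∨ p2))=T, ¬p2=T] Δ:[] refutes=False
  v=011: Γ:[p0=F, (p2 → (p2 ∨ p2))=T, ¬p2=F] Δ:[] refutes=False
  v=100: Γ:[p0=T, (p2 → (p2 ∨ p2))=T, ¬p2=T] Δ:[] refutes=True  ← countermodel

Result: [1, 0, 0]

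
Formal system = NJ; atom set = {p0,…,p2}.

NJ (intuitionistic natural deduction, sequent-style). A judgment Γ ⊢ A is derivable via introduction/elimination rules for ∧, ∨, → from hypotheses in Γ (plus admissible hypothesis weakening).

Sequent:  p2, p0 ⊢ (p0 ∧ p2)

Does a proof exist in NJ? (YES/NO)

Derivation trace:
[∧I] p2, p0 ⊢ (p0 ∧ p2)
  [Wk] p0, p0 ⊢ p0
    [Ax] p0 ⊢ p0
  [Ax] p2 ⊢ p2

Result: YES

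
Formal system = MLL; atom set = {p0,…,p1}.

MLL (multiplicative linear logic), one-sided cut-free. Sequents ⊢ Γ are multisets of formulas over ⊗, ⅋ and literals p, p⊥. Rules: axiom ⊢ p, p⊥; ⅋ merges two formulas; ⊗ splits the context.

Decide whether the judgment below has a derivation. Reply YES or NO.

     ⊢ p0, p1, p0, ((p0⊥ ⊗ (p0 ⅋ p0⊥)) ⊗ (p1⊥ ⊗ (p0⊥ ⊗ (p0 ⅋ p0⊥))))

Derivation (root first):
[⊗]  ⊢ p0, p1, p0, ((p0⊥ ⊗ (p0 ⅋ p0⊥)) ⊗ (p1⊥ ⊗ (p0⊥ ⊗ (p0 ⅋ p0⊥))))
  [⊗]  ⊢ p0, (p0⊥ ⊗ (p0 ⅋ p0⊥))
    [Ax]  ⊢ p0, p0⊥
    [⅋]  ⊢ (p0 ⅋ p0⊥)
      [Ax]  ⊢ p0, p0⊥
  [⊗]  ⊢ p1, p0, (p1⊥ ⊗ (p0⊥ ⊗ (p0 ⅋ p0⊥)))
    [Ax]  ⊢ p1, p1⊥
    [⊗]  ⊢ p0, (p0⊥ ⊗ (p0 ⅋ p0⊥))
      [Ax]  ⊢ p0, p0⊥
      [⅋]  ⊢ (p0 ⅋ p0⊥)
        [Ax]  ⊢ p0, p0⊥

Result: YES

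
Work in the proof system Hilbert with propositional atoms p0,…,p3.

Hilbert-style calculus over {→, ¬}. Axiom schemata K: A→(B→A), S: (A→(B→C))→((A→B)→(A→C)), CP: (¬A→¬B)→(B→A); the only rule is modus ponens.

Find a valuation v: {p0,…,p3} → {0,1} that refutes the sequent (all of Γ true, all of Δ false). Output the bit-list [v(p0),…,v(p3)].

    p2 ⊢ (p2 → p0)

Enumerate valuations to refute Γ ⊢ Δ:
  v=0000: Γ:[p2=F] Δ:[(p2 → p0)=T] refutes=False
  v=0001: Γ:[p2=F] Δ:[(p2 → p0)=T] refutes=False
  v=0010: Γ:[p2=T] Δ:[(p2 → p0)=F] refutes=True  ← countermodel

Result: [0, 0, 1, 0]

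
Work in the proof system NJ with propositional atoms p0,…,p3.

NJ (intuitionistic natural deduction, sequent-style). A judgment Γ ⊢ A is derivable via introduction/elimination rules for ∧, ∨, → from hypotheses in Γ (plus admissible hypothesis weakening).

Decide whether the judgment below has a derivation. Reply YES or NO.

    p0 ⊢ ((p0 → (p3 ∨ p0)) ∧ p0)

Derivation (root first):
[∧I] p0 ⊢ ((p0 → (p3 ∨ p0)) ∧ p0)
  [→I]  ⊢ (p0 → (p3 ∨ p0))
    [∨I₂] p0 ⊢ (p3 ∨ p0)
      [Ax] p0 ⊢ p0
  [Ax] p0 ⊢ p0

Result: YES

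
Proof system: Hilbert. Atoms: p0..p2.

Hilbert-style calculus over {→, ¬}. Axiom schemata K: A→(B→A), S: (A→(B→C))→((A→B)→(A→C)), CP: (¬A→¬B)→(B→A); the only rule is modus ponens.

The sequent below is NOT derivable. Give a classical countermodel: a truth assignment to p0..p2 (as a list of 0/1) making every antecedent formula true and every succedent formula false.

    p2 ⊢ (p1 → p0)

Search for a countermodel by truth-table:
  v=000: Γ:[p2=F] Δ:[(p1 → p0)=T] refutes=False
  v=001: Γ:[p2=T] Δ:[(p1 → p0)=T] refutes=False
  v=010: Γ:[p2=F] Δ:[(p1 → p0)=F] refutes=False
  v=011: Γ:[p2=T] Δ:[(p1 → p0)=F] refutes=True  ← countermodel

Result: [0, 1, 1]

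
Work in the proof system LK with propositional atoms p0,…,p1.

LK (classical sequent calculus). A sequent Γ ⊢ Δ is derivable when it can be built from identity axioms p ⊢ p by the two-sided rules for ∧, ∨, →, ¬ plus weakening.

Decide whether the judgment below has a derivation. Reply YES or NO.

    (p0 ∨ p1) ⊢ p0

Truth-table refutation:
  v=00: Γ:[(p0 ∨ p1)=F] Δ:[p0=F] refutes=False
  v=01: Γ:[(p0 ∨ p1)=T] Δ:[p0=F] refutes=True  ← countermodel

Result: NO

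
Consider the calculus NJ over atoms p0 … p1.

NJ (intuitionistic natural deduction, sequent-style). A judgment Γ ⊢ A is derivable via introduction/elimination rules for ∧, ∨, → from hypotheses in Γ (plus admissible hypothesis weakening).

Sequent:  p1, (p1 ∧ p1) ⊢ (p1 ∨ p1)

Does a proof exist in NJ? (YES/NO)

Derivation trace:
[Wk] p1, (p1 ∧ p1) ⊢ (p1 ∨ p1)
  [∨I₁] p1 ⊢ (p1 ∨ p1)
    [Ax] p1 ⊢ p1

Result: YES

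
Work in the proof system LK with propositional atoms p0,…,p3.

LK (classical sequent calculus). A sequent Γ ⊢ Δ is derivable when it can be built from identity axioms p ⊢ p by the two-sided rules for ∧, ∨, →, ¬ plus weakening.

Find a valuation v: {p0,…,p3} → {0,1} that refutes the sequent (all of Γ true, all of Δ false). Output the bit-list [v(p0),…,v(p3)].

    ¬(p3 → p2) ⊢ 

Search for a countermodel by truth-table:
  v=0000: Γ:[¬(p3 → p2)=F] Δ:[] refutes=False
  v=0001: Γ:[¬(p3 → p2)=T] Δ:[] refutes=True  ← countermodel

Result: [0, 0, 0, 1]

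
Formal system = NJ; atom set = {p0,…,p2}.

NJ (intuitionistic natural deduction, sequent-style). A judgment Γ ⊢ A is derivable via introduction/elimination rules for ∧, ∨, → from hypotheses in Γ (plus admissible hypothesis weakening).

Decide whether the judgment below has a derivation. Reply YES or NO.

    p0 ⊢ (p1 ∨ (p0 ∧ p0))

Proof tree:
[∨I₂] p0 ⊢ (p1 ∨ (p0 ∧ p0))
  [∧I] p0 ⊢ (p0 ∧ p0)
    [Ax] p0 ⊢ p0
    [Ax] p0 ⊢ p0

Result: YES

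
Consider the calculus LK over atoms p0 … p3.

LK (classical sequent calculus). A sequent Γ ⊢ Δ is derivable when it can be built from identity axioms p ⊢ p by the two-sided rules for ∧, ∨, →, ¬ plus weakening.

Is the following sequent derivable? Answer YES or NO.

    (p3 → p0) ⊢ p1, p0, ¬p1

Proof tree:
[¬R] (p3 → p0) ⊢ p1, p0, ¬p1
  [→L] p1, (p3 → p0) ⊢ p1, p0
    [WR] p1 ⊢ p1, p3
      [Ax] p1 ⊢ p1
    [Ax] p0 ⊢ p0

Result: YES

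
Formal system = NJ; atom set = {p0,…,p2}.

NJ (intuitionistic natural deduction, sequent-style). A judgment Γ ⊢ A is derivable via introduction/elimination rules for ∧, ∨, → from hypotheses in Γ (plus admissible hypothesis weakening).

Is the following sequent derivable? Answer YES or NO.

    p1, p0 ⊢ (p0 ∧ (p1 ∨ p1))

Derivation trace:
[∧I] p1, p0 ⊢ (p0 ∧ (p1 ∨ p1))
  [Ax] p0 ⊢ p0
  [∨I₂] p1 ⊢ (p1 ∨ p1)
    [Ax] p1 ⊢ p1

Result: YES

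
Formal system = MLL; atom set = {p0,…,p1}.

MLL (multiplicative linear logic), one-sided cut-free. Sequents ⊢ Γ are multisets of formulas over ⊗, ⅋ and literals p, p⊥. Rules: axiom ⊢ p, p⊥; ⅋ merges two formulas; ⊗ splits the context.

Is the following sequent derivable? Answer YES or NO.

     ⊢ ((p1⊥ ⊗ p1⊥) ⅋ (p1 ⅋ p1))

Derivation trace:
[⅋]  ⊢ ((p1⊥ ⊗ p1⊥) ⅋ (p1 ⅋ p1))
  [⅋]  ⊢ (p1⊥ ⊗ p1⊥), (p1 ⅋ p1)
    [⊗]  ⊢ p1, p1, (p1⊥ ⊗ p1⊥)
      [Ax]  ⊢ p1, p1⊥
      [Ax]  ⊢ p1, p1⊥

Result: YES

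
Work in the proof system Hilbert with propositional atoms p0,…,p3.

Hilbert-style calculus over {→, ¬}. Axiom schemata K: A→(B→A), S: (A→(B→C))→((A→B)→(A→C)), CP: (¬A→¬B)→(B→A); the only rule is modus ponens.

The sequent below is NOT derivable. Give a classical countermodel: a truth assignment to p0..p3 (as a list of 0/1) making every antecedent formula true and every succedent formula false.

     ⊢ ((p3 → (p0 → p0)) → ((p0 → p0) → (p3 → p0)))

Enumerate valuations to refute Γ ⊢ Δ:
  v=0000: Γ:[] Δ:[((p3 → (p0 → p0)) → ((p0 → p0) → (p3 → p0)))=T] refutes=False
  v=0001: Γ:[] Δ:[((p3 → (p0 → p0)) → ((p0 → p0) → (p3 → p0)))=F] refutes=True  ← countermodel

Result: [0, 0, 0, 1]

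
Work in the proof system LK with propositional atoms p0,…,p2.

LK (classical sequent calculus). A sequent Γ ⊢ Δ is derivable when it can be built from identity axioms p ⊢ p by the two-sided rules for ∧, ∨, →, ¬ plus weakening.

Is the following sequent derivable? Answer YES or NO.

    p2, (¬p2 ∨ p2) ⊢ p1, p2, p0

Derivation (root first):
[∨L] p2, (¬p2 ∨ p2) ⊢ p1, p2, p0
  [¬L] p2, ¬p2 ⊢ p0
    [WR] p2 ⊢ p2, p0
      [Ax] p2 ⊢ p2
  [WR] p2 ⊢ p2, p0, p1
    [WR] p2 ⊢ p2, p0
      [Ax] p2 ⊢ p2

Result: YES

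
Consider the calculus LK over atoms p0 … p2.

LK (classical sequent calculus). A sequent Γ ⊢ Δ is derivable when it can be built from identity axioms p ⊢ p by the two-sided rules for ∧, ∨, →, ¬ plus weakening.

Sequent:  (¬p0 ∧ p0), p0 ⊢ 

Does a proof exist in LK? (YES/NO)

Derivation trace:
[WL] (¬p0 ∧ p0), p0 ⊢ 
  [∧L] (¬p0 ∧ p0) ⊢ 
    [¬L] p0, ¬p0 ⊢ 
      [Ax] p0 ⊢ p0

Result: YES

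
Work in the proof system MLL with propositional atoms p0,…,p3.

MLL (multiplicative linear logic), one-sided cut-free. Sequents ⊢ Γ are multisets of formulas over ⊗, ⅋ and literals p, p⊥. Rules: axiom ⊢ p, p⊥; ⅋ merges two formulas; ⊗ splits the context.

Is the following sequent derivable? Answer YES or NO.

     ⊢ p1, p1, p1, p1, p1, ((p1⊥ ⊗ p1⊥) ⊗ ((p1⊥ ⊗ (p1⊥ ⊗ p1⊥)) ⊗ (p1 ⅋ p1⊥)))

Derivation trace:
[⊗]  ⊢ p1, p1, p1, p1, p1, ((p1⊥ ⊗ p1⊥) ⊗ ((p1⊥ ⊗ (p1⊥ ⊗ p1⊥)) ⊗ (p1 ⅋ p1⊥)))
  [⊗]  ⊢ p1, p1, (p1⊥ ⊗ p1⊥)
    [Ax]  ⊢ p1, p1⊥
    [Ax]  ⊢ p1, p1⊥
  [⊗]  ⊢ p1, p1, p1, ((p1⊥ ⊗ (p1⊥ ⊗ p1⊥)) ⊗ (p1 ⅋ p1⊥))
    [⊗]  ⊢ p1, p1, p1, (p1⊥ ⊗ (p1⊥ ⊗ p1⊥))
      [Ax]  ⊢ p1, p1⊥
      [⊗]  ⊢ p1, p1, (p1⊥ ⊗ p1⊥)
        [Ax]  ⊢ p1, p1⊥
        [Ax]  ⊢ p1, p1⊥
    [⅋]  ⊢ (p1 ⅋ p1⊥)
      [Ax]  ⊢ p1, p1⊥

Result: YES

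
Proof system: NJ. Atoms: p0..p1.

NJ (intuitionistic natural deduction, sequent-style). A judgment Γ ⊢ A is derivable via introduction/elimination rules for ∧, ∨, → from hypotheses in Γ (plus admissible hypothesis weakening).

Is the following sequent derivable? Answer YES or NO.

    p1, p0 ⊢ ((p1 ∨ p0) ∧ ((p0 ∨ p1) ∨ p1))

Derivation (root first):
[∧I] p1, p0 ⊢ ((p1 ∨ p0) ∧ ((p0 ∨ p1) ∨ p1))
  [∨I₂] p0 ⊢ (p1 ∨ p0)
    [Ax] p0 ⊢ p0
  [∨I₁] p1 ⊢ ((p0 ∨ p1) ∨ p1)
    [∨I₂] p1 ⊢ (p0 ∨ p1)
      [Ax] p1 ⊢ p1

Result: YES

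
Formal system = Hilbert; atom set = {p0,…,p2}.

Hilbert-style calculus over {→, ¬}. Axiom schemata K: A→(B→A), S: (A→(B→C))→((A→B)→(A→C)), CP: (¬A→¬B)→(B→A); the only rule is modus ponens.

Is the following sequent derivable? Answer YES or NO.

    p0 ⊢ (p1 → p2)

Enumerate valuations to refute Γ ⊢ Δ:
  v=000: Γ:[p0=F] Δ:[(p1 → p2)=T] refutes=False
  v=001: Γ:[p0=F] Δ:[(p1 → p2)=T] refutes=False
  v=010: Γ:[p0=F] Δ:[(p1 → p2)=F] refutes=False
  v=011: Γ:[p0=F] Δ:[(p1 → p2)=T] refutes=False
  v=100: Γ:[p0=T] Δ:[(p1 → p2)=T] refutes=False
  v=101: Γ:[p0=T] Δ:[(p1 → p2)=T] refutes=False
  v=110: Γ:[p0=T] Δ:[(p1 → p2)=F] refutes=True  ← countermodel

Result: NO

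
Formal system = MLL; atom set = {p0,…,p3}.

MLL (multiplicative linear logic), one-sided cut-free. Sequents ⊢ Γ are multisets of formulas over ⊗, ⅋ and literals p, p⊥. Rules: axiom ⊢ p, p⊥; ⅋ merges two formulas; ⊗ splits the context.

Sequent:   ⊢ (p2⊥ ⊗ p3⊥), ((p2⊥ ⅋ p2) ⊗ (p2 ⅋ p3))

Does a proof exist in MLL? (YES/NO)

Derivation (root first):
[⊗]  ⊢ (p2⊥ ⊗ p3⊥), ((p2⊥ ⅋ p2) ⊗ (p2 ⅋ p3))
  [⅋]  ⊢ (p2⊥ ⅋ p2)
    [Ax]  ⊢ p2, p2⊥
  [⅋]  ⊢ (p2⊥ ⊗ p3⊥), (p2 ⅋ p3)
    [⊗]  ⊢ p2, p3, (p2⊥ ⊗ p3⊥)
      [Ax]  ⊢ p2, p2⊥
      [Ax]  ⊢ p3, p3⊥

Result: YES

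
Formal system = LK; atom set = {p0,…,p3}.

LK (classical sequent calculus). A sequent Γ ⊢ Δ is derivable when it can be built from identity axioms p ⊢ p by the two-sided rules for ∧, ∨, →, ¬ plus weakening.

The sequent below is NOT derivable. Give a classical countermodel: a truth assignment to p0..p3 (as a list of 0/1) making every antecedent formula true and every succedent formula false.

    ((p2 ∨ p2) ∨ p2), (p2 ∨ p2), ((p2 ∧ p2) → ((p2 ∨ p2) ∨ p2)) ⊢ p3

Truth-table refutation:
  v=0000: Γ:[((p2 ∨ p2) ∨ p2)=F, (p2 ∨ p2)=F, ((p2 ∧ p2) → ((p2 ∨ p2) ∨ p2))=T] Δ:[p3=F] refutes=False
  v=0001: Γ:[((p2 ∨ p2) ∨ p2)=F, (p2 ∨ p2)=F, ((p2 ∧ p2) → ((p2 ∨ p2) ∨ p2))=T] Δ:[p3=T] refutes=False
  v=0010: Γ:[((p2 ∨ p2) ∨ p2)=T, (p2 ∨ p2)=T, ((p2 ∧ p2) → ((p2 ∨ p2) ∨ p2))=T] Δ:[p3=F] refutes=True  ← countermodel

Result: [0, 0, 1, 0]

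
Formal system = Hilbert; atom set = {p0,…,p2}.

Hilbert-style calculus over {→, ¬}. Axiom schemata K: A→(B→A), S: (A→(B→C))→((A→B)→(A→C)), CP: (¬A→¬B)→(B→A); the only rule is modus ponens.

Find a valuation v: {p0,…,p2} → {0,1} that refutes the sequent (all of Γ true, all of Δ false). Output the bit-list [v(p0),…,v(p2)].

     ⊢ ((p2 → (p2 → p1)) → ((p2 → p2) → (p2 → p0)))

Enumerate valuations to refute Γ ⊢ Δ:
  v=000: Γ:[] Δ:[((p2 → (p2 → p1)) → ((p2 → p2) → (p2 → p0)))=T] refutes=False
  v=001: Γ:[] Δ:[((p2 → (p2 → p1)) → ((p2 → p2) → (p2 → p0)))=T] refutes=False
  v=010: Γ:[] Δ:[((p2 → (p2 → p1)) → ((p2 → p2) → (p2 → p0)))=T] refutes=False
  v=011: Γ:[] Δ:[((p2 → (p2 → p1)) → ((p2 → p2) → (p2 → p0)))=F] refutes=True  ← countermodel

Result: [0, 1, 1]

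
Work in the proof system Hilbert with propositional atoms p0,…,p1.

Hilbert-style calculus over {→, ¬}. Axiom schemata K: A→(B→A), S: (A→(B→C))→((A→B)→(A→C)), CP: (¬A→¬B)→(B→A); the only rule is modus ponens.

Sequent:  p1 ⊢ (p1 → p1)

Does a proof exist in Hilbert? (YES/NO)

Proof tree:
[MP] p1 ⊢ (p1 → p1)
  [MP]  ⊢ ((p1 → p1) → (p1 → p1))
    [S]  ⊢ ((p1 → (p1 → p1)) → ((p1 → p1) → (p1 → p1)))
    [K]  ⊢ (p1 → (p1 → p1))
  [MP] p1 ⊢ (p1 → p1)
    [K]  ⊢ (p1 → (p1 → p1))
    [Hyp] p1 ⊢ p1

Result: YES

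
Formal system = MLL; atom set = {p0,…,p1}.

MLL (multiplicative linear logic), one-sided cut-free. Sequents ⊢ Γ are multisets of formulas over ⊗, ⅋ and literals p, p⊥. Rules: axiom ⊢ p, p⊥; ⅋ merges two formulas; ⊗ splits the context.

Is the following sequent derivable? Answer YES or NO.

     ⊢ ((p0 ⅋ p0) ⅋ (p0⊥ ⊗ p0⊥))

Derivation (root first):
[⅋]  ⊢ ((p0 ⅋ p0) ⅋ (p0⊥ ⊗ p0⊥))
  [⅋]  ⊢ (p0⊥ ⊗ p0⊥), (p0 ⅋ p0)
    [⊗]  ⊢ p0, p0, (p0⊥ ⊗ p0⊥)
      [Ax]  ⊢ p0, p0⊥
      [Ax]  ⊢ p0, p0⊥

Result: YES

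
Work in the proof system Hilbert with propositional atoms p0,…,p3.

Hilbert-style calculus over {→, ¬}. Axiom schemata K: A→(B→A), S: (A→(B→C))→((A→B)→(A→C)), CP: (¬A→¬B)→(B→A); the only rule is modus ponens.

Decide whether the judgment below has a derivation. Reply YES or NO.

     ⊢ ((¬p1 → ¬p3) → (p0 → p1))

Truth-table refutation:
  v=0000: Γ:[] Δ:[((¬p1 → ¬p3) → (p0 → p1))=T] refutes=False
  v=0001: Γ:[] Δ:[((¬p1 → ¬p3) → (p0 → p1))=T] refutes=False
  v=0010: Γ:[] Δ:[((¬p1 → ¬p3) → (p0 → p1))=T] refutes=False
  v=0011: Γ:[] Δ:[((¬p1 → ¬p3) → (p0 → p1))=T] refutes=False
  v=0100: Γ:[] Δ:[((¬p1 → ¬p3) → (p0 → p1))=T] refutes=False
  v=0101: Γ:[] Δ:[((¬p1 → ¬p3) → (p0 → p1))=T] refutes=False
  v=0110: Γ:[] Δ:[((¬p1 → ¬p3) → (p0 → p1))=T] refutes=False
  v=0111: Γ:[] Δ:[((¬p1 → ¬p3) → (p0 → p1))=T] refutes=False
  v=1000: Γ:[] Δ:[((¬p1 → ¬p3) → (p0 → p1))=F] refutes=True  ← countermodel

Result: NO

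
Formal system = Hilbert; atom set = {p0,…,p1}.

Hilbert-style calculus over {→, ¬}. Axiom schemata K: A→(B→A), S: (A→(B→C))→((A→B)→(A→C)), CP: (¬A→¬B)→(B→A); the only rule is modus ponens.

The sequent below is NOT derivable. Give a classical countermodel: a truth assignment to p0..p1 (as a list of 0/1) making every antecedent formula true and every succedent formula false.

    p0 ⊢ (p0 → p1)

Truth-table refutation:
  v=00: Γ:[p0=F] Δ:[(p0 → p1)=T] refutes=False
  v=01: Γ:[p0=F] Δ:[(p0 → p1)=T] refutes=False
  v=10: Γ:[p0=T] Δ:[(p0 → p1)=F] refutes=True  ← countermodel

Result: [1, 0]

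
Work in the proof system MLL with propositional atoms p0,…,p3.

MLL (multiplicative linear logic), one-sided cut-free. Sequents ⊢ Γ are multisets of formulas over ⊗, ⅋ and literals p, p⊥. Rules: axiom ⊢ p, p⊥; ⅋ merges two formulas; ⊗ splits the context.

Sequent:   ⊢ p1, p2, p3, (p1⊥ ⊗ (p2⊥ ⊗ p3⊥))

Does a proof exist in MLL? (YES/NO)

Derivation trace:
[⊗]  ⊢ p1, p2, p3, (p1⊥ ⊗ (p2⊥ ⊗ p3⊥))
  [Ax]  ⊢ p1, p1⊥
  [⊗]  ⊢ p2, p3, (p2⊥ ⊗ p3⊥)
    [Ax]  ⊢ p2, p2⊥
    [Ax]  ⊢ p3, p3⊥

Result: YES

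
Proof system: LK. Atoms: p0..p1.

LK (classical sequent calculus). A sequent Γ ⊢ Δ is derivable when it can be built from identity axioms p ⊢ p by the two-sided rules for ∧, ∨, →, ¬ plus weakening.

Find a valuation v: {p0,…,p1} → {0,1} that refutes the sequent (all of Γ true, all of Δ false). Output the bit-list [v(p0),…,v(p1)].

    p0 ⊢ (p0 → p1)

Enumerate valuations to refute Γ ⊢ Δ:
  v=00: Γ:[p0=F] Δ:[(p0 → p1)=T] refutes=False
  v=01: Γ:[p0=F] Δ:[(p0 → p1)=T] refutes=False
  v=10: Γ:[p0=T] Δ:[(p0 → p1)=F] refutes=True  ← countermodel

Result: [1, 0]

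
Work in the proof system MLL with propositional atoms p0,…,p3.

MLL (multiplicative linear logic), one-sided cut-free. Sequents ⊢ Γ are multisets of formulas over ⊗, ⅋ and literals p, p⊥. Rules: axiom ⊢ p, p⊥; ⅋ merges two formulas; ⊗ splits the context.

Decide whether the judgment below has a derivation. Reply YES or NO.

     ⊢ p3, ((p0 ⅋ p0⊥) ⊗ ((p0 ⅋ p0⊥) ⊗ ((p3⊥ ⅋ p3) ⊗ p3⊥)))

Proof tree:
[⊗]  ⊢ p3, ((p0 ⅋ p0⊥) ⊗ ((p0 ⅋ p0⊥) ⊗ ((p3⊥ ⅋ p3) ⊗ p3⊥)))
  [⅋]  ⊢ (p0 ⅋ p0⊥)
    [Ax]  ⊢ p0, p0⊥
  [⊗]  ⊢ p3, ((p0 ⅋ p0⊥) ⊗ ((p3⊥ ⅋ p3) ⊗ p3⊥))
    [⅋]  ⊢ (p0 ⅋ p0⊥)
      [Ax]  ⊢ p0, p0⊥
    [⊗]  ⊢ p3, ((p3⊥ ⅋ p3) ⊗ p3⊥)
      [⅋]  ⊢ (p3⊥ ⅋ p3)
        [Ax]  ⊢ p3, p3⊥
      [Ax]  ⊢ p3, p3⊥

Result: YES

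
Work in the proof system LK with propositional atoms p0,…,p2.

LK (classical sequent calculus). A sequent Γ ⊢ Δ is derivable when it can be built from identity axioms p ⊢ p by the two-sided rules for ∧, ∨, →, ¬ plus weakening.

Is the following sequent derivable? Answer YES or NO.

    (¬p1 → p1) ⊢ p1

Derivation trace:
[→L] (¬p1 → p1) ⊢ p1
  [¬R]  ⊢ p1, ¬p1
    [Ax] p1 ⊢ p1
  [Ax] p1 ⊢ p1

Result: YES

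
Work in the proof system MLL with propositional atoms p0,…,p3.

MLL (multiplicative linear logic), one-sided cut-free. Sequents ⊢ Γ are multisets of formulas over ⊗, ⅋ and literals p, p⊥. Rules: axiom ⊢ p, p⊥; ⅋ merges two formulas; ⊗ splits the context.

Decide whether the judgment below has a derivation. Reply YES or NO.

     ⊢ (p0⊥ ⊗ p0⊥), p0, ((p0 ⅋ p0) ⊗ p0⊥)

Proof tree:
[⊗]  ⊢ (p0⊥ ⊗ p0⊥), p0, ((p0 ⅋ p0) ⊗ p0⊥)
  [⅋]  ⊢ (p0⊥ ⊗ p0⊥), (p0 ⅋ p0)
    [⊗]  ⊢ p0, p0, (p0⊥ ⊗ p0⊥)
      [Ax]  ⊢ p0, p0⊥
      [Ax]  ⊢ p0, p0⊥
  [Ax]  ⊢ p0, p0⊥

Result: YES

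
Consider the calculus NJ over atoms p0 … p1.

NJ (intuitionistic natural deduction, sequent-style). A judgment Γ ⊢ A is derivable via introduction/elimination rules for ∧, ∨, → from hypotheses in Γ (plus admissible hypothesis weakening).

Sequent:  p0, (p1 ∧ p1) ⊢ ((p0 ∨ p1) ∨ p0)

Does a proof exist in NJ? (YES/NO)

Proof tree:
[∨I₁] p0, (p1 ∧ p1) ⊢ ((p0 ∨ p1) ∨ p0)
  [∨I₁] p0, (p1 ∧ p1) ⊢ (p0 ∨ p1)
    [Wk] p0, (p1 ∧ p1) ⊢ p0
      [Ax] p0 ⊢ p0

Result: YES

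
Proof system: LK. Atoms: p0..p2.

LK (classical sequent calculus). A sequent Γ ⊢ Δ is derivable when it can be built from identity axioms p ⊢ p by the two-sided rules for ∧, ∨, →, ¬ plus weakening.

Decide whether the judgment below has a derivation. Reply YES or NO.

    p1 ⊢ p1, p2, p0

Derivation trace:
[WR] p1 ⊢ p1, p2, p0
  [WR] p1 ⊢ p1, p2
    [Ax] p1 ⊢ p1

Result: YES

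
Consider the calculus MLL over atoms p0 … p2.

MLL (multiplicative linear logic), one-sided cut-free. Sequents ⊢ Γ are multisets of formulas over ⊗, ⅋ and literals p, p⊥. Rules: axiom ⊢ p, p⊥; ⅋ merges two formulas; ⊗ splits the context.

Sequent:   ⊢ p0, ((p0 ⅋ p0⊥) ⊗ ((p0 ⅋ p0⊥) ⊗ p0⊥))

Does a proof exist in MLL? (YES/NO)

Proof tree:
[⊗]  ⊢ p0, ((p0 ⅋ p0⊥) ⊗ ((p0 ⅋ p0⊥) ⊗ p0⊥))
  [⅋]  ⊢ (p0 ⅋ p0⊥)
    [Ax]  ⊢ p0, p0⊥
  [⊗]  ⊢ p0, ((p0 ⅋ p0⊥) ⊗ p0⊥)
    [⅋]  ⊢ (p0 ⅋ p0⊥)
      [Ax]  ⊢ p0, p0⊥
    [Ax]  ⊢ p0, p0⊥

Result: YES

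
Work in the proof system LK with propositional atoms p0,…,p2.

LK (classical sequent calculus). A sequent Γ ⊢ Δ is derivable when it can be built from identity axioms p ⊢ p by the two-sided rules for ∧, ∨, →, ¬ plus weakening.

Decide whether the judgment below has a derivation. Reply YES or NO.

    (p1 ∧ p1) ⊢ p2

Search for a countermodel by truth-table:
  v=000: Γ:[(p1 ∧ p1)=F] Δ:[p2=F] refutes=False
  v=001: Γ:[(p1 ∧ p1)=F] Δ:[p2=T] refutes=False
  v=010: Γ:[(p1 ∧ p1)=T] Δ:[p2=F] refutes=True  ← countermodel

Result: NO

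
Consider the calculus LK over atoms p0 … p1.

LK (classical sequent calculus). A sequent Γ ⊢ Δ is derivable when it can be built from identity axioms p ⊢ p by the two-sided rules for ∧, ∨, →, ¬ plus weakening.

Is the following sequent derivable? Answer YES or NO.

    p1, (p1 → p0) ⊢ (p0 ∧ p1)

Proof tree:
[→L] p1, (p1 → p0) ⊢ (p0 ∧ p1)
  [Ax] p1 ⊢ p1
  [∧R] p1, p0 ⊢ (p0 ∧ p1)
    [Ax] p0 ⊢ p0
    [Ax] p1 ⊢ p1

Result: YES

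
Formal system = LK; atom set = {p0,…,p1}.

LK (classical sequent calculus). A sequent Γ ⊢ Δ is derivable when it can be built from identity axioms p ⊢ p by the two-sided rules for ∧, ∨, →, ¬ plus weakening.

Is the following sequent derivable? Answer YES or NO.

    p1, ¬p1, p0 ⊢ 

Derivation (root first):
[WL] p1, ¬p1, p0 ⊢ 
  [¬L] p1, ¬p1 ⊢ 
    [Ax] p1 ⊢ p1

Result: YES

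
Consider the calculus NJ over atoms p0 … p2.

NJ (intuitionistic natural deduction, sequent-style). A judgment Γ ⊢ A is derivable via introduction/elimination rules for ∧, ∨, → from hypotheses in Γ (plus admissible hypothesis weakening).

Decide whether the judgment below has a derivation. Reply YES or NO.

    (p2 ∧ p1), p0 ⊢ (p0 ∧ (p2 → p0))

Derivation trace:
[∧I] (p2 ∧ p1), p0 ⊢ (p0 ∧ (p2 → p0))
  [Wk] p0, (p2 ∧ p1) ⊢ p0
    [Ax] p0 ⊢ p0
  [→I] p0, (p2 ∧ p1) ⊢ (p2 → p0)
    [Wk] p0, (p2 ∧ p1), p2 ⊢ p0
      [Wk] p0, (p2 ∧ p1) ⊢ p0
        [Ax] p0 ⊢ p0

Result: YES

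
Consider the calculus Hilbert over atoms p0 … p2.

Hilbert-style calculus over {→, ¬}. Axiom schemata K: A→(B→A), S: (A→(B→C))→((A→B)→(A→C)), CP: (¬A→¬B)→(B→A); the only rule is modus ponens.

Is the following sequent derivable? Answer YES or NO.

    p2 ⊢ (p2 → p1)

Enumerate valuations to refute Γ ⊢ Δ:
  v=000: Γ:[p2=F] Δ:[(p2 → p1)=T] refutes=False
  v=001: Γ:[p2=T] Δ:[(p2 → p1)=F] refutes=True  ← countermodel

Result: NO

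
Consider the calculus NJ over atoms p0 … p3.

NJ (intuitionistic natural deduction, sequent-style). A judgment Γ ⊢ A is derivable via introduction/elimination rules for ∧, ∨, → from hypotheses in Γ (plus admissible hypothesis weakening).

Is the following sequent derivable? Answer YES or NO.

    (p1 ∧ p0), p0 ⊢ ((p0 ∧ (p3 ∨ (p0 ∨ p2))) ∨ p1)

Proof tree:
[∨I₁] (p1 ∧ p0), p0 ⊢ ((p0 ∧ (p3 ∨ (p0 ∨ p2))) ∨ p1)
  [∧I] (p1 ∧ p0), p0 ⊢ (p0 ∧ (p3 ∨ (p0 ∨ p2)))
    [Wk] p0, (p1 ∧ p0) ⊢ p0
      [Ax] p0 ⊢ p0
    [∨I₂] p0 ⊢ (p3 ∨ (p0 ∨ p2))
      [∨I₁] p0 ⊢ (p0 ∨ p2)
        [Ax] p0 ⊢ p0

Result: YES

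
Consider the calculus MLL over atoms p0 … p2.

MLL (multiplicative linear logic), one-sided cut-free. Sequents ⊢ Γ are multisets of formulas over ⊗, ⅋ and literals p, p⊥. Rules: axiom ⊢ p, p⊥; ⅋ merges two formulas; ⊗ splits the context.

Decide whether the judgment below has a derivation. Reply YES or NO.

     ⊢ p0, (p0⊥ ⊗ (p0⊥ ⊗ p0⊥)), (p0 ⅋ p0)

Derivation trace:
[⅋]  ⊢ p0, (p0⊥ ⊗ (p0⊥ ⊗ p0⊥)), (p0 ⅋ p0)
  [⊗]  ⊢ p0, p0, p0, (p0⊥ ⊗ (p0⊥ ⊗ p0⊥))
    [Ax]  ⊢ p0, p0⊥
    [⊗]  ⊢ p0, p0, (p0⊥ ⊗ p0⊥)
      [Ax]  ⊢ p0, p0⊥
      [Ax]  ⊢ p0, p0⊥

Result: YES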